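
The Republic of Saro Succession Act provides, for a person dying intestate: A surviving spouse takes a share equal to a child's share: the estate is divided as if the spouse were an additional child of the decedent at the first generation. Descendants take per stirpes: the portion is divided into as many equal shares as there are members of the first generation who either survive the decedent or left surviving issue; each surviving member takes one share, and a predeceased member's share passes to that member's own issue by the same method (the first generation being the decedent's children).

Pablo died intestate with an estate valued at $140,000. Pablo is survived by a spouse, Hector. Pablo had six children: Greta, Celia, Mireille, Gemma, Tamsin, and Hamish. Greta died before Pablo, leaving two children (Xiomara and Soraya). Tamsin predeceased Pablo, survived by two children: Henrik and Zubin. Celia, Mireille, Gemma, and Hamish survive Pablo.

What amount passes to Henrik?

The spouse counts as an additional share at the children's level, so there are 7 primary shares of $20,000. Hector takes one such share ($20,000).
The children's combined portion ($120,000) is divided into 6 shares of $20,000: Celia, Mireille, Gemma, and Hamish each take $20,000; Greta's $20,000 share passes to Greta's issue; Tamsin's $20,000 share passes to Tamsin's issue.
Greta's share ($20,000) is divided into 2 shares of $10,000: Xiomara and Soraya each take $10,000.
Tamsin's share ($20,000) is divided into 2 shares of $10,000: Henrik and Zubin each take $10,000.

Henrik receives $10,000.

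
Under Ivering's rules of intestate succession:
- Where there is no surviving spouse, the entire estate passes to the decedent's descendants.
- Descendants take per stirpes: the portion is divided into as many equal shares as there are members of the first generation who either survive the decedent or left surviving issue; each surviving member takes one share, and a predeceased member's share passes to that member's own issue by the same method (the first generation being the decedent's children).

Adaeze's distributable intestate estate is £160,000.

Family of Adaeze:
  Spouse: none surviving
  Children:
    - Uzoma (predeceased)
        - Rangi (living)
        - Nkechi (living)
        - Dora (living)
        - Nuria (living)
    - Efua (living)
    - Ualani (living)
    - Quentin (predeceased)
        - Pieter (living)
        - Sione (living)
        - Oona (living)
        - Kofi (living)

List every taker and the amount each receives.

The entire £160,000 passes to the descendants.
That amount (£160,000) is divided into 4 shares of £40,000: Efua and Ualani each take £40,000; Uzoma's £40,000 share passes to Uzoma's issue; Quentin's £40,000 share passes to Quentin's issue.
Uzoma's share (£40,000) is divided into 4 shares of £10,000: Rangi, Nkechi, Dora, and Nuria each take £10,000.
Quentin's share (£40,000) is divided into 4 shares of £10,000: Pieter, Sione, Oona, and Kofi each take £10,000.

Rangi: £10,000; Nkechi: £10,000; Dora: £10,000; Nuria: £10,000; Efua: £40,000; Ualani: £40,000; Pieter: £10,000; Sione: £10,000; Oona: £10,000; Kofi: £10,000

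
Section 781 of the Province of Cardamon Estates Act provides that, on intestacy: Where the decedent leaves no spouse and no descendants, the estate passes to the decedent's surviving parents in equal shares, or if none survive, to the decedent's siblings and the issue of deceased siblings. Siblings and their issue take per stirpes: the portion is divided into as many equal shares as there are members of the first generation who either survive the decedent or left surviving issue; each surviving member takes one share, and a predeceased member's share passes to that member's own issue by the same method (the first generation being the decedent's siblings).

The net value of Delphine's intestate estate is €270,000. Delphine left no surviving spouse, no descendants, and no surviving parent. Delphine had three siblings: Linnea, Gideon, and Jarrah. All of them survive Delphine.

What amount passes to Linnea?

Linnea receives €90,000.

The entire €270,000 passes to the siblings and their issue.
That amount (€270,000) is divided into 3 shares of €90,000: Linnea, Gideon, and Jarrah each take €90,000.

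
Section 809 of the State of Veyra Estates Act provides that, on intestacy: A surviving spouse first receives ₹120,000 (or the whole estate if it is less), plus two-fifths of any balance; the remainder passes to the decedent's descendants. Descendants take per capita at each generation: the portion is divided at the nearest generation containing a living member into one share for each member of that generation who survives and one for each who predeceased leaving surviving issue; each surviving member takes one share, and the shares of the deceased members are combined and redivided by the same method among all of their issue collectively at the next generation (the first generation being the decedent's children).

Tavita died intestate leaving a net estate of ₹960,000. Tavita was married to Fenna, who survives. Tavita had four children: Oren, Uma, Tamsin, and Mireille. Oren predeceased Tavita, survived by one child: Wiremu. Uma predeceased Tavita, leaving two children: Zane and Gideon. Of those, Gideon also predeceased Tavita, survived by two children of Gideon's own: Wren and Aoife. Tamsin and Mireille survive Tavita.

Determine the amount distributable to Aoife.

Aoife receives ₹42,000.

Fenna first takes ₹120,000, leaving a balance of ₹840,000. Fenna then takes two-fifths of the balance (₹336,000), for a total of ₹456,000. The remaining ₹504,000 passes to the descendants.
The descendants' portion (₹504,000) is divided at the children's generation into 4 shares of ₹126,000. Tamsin and Mireille each take ₹126,000. The 2 shares of the deceased (Oren and Uma) are combined into a pool of ₹252,000.
That pool (₹252,000) is divided at the grandchildren's generation into 3 shares of ₹84,000. Wiremu and Zane each take ₹84,000. The remaining share for the deceased Gideon (₹84,000) is carried to the next generation.
That pool (₹84,000) is divided at the great-grandchildren's generation equally among Wren and Aoife: ₹42,000 each.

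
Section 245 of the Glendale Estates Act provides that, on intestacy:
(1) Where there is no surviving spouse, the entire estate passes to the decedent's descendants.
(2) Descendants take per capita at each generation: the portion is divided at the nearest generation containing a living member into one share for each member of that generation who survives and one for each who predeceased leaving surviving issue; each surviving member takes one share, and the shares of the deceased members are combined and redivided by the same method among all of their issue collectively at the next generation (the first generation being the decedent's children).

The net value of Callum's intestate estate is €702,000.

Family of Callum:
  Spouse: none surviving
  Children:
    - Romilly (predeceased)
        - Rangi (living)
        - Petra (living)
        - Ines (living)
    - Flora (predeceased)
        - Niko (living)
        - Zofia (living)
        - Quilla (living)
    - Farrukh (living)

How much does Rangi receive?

The entire €702,000 passes to the descendants.
That amount (€702,000) is divided at the children's generation into 3 shares of €234,000. Farrukh takes €234,000. The 2 shares of the deceased (Romilly and Flora) are combined into a pool of €468,000.
That pool (€468,000) is divided at the grandchildren's generation equally among Rangi, Petra, Ines, Niko, Zofia, and Quilla: €78,000 each.

Rangi receives €78,000.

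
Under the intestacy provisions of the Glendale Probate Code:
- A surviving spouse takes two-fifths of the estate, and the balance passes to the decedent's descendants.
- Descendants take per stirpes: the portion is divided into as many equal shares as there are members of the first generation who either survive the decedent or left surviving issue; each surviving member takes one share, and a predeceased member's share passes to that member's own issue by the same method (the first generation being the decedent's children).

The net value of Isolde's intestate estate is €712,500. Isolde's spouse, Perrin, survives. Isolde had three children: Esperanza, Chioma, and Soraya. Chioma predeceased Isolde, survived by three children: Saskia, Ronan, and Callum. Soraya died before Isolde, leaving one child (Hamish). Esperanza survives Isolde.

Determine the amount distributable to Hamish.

Hamish receives €142,500.

Perrin takes two-fifths of €712,500 = €285,000. The remaining €427,500 passes to the descendants.
The descendants' portion (€427,500) is divided into 3 shares of €142,500: Esperanza takes €142,500; Chioma's €142,500 share passes to Chioma's issue; Soraya's €142,500 share passes to Soraya's issue.
Chioma's share (€142,500) is divided into 3 shares of €47,500: Saskia, Ronan, and Callum each take €47,500.
Soraya's share (€142,500) passes entirely to Hamish.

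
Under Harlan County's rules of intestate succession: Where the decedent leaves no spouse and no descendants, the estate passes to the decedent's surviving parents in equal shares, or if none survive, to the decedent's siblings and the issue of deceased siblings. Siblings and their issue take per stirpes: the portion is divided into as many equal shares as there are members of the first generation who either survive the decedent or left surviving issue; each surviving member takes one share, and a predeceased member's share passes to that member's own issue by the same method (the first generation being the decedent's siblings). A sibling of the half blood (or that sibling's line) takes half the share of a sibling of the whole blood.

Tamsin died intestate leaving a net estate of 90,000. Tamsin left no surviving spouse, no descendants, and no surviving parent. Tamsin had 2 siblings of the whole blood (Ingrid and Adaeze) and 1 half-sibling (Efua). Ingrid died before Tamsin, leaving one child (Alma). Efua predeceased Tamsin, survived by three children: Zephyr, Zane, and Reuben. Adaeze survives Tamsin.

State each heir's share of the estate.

Alma: 36,000; Adaeze: 36,000; Zephyr: 6,000; Zane: 6,000; Reuben: 6,000

The entire 90,000 passes to the siblings and their issue.
Counting each half-blood sibling's line as half a unit, there are 5/2 units in 90,000, so one unit is 36,000. Whole-blood lines (Ingrid and Adaeze) take 36,000 each; half-blood lines (Efua) take 18,000 each.
Ingrid's share (36,000) passes entirely to Alma.
Efua's share (18,000) is divided into 3 shares of 6,000: Zephyr, Zane, and Reuben each take 6,000.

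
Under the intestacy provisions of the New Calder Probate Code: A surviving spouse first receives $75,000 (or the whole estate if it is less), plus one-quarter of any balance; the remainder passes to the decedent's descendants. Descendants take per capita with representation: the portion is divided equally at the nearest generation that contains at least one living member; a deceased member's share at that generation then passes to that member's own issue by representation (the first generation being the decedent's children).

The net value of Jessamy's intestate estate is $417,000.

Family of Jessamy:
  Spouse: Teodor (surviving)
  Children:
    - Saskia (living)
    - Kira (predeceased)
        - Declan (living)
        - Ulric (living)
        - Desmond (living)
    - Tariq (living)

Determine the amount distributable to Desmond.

Teodor first takes $75,000, leaving a balance of $342,000. Teodor then takes one-quarter of the balance ($85,500), for a total of $160,500. The remaining $256,500 passes to the descendants.
The descendants' portion ($256,500) is divided into 3 shares of $85,500: Saskia and Tariq each take $85,500; Kira's $85,500 share passes to Kira's issue.
Kira's share ($85,500) is divided into 3 shares of $28,500: Declan, Ulric, and Desmond each take $28,500.

Desmond receives $28,500.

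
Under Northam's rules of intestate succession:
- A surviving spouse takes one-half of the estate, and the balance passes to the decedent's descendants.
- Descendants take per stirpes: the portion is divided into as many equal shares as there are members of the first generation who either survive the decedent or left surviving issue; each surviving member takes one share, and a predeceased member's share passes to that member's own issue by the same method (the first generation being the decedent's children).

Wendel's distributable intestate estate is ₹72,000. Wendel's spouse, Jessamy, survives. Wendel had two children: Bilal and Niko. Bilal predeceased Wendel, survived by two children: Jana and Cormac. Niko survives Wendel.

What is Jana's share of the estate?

Jana receives ₹9,000.

Jessamy takes one-half of ₹72,000 = ₹36,000. The remaining ₹36,000 passes to the descendants.
The descendants' portion (₹36,000) is divided into 2 shares of ₹18,000: Niko takes ₹18,000; Bilal's ₹18,000 share passes to Bilal's issue.
Bilal's share (₹18,000) is divided into 2 shares of ₹9,000: Jana and Cormac each take ₹9,000.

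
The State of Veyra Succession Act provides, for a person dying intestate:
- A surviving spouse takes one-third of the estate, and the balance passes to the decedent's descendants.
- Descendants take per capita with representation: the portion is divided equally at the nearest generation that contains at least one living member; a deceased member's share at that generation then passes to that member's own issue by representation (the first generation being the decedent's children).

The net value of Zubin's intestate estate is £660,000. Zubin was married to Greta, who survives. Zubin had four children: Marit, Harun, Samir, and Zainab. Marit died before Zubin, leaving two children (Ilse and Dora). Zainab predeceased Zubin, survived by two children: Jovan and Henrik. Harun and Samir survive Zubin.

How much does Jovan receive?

Jovan receives £55,000.

Greta takes one-third of £660,000 = £220,000. The remaining £440,000 passes to the descendants.
The descendants' portion (£440,000) is divided into 4 shares of £110,000: Harun and Samir each take £110,000; Marit's £110,000 share passes to Marit's issue; Zainab's £110,000 share passes to Zainab's issue.
Marit's share (£110,000) is divided into 2 shares of £55,000: Ilse and Dora each take £55,000.
Zainab's share (£110,000) is divided into 2 shares of £55,000: Jovan and Henrik each take £55,000.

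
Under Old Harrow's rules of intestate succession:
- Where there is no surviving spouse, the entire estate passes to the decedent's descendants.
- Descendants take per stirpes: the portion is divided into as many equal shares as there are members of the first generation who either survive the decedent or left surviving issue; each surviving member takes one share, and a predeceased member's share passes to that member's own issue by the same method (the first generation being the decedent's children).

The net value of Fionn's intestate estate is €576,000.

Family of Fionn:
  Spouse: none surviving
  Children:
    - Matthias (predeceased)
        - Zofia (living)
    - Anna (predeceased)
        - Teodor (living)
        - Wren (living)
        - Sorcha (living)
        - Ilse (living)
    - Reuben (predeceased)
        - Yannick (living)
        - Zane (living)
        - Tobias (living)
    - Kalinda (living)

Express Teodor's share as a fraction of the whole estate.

Teodor receives 1/16 of the estate.

The entire €576,000 passes to the descendants.
That amount (€576,000) is divided into 4 shares of €144,000: Kalinda takes €144,000; Matthias's €144,000 share passes to Matthias's issue; Anna's €144,000 share passes to Anna's issue; Reuben's €144,000 share passes to Reuben's issue.
Matthias's share (€144,000) passes entirely to Zofia.
Anna's share (€144,000) is divided into 4 shares of €36,000: Teodor, Wren, Sorcha, and Ilse each take €36,000.
Reuben's share (€144,000) is divided into 3 shares of €48,000: Yannick, Zane, and Tobias each take €48,000.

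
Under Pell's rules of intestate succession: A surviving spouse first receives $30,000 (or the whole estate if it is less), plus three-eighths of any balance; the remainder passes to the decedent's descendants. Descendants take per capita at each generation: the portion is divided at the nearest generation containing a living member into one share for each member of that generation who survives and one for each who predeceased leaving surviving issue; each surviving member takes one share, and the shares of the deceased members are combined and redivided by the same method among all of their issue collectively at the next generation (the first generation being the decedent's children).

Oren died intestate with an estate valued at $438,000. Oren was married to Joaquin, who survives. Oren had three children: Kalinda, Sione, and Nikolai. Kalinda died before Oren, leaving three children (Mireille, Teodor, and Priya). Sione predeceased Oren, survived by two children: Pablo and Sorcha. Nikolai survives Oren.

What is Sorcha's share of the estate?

Sorcha receives $34,000.

Joaquin first takes $30,000, leaving a balance of $408,000. Joaquin then takes three-eighths of the balance ($153,000), for a total of $183,000. The remaining $255,000 passes to the descendants.
The descendants' portion ($255,000) is divided at the children's generation into 3 shares of $85,000. Nikolai takes $85,000. The 2 shares of the deceased (Kalinda and Sione) are combined into a pool of $170,000.
That pool ($170,000) is divided at the grandchildren's generation equally among Mireille, Teodor, Priya, Pablo, and Sorcha: $34,000 each.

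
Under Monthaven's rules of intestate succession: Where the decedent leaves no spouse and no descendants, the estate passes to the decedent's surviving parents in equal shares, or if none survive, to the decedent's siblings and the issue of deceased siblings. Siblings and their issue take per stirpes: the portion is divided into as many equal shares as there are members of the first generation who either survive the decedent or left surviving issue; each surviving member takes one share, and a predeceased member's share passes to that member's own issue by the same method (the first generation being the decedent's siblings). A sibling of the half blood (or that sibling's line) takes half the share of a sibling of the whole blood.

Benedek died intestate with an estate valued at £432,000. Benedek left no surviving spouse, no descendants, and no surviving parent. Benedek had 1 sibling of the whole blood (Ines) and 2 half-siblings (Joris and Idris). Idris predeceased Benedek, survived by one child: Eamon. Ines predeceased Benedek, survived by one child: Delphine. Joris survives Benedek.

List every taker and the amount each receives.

Joris: £108,000; Eamon: £108,000; Delphine: £216,000

The entire £432,000 passes to the siblings and their issue.
Counting each half-blood sibling's line as half a unit, there are 2 units in £432,000, so one unit is £216,000. Whole-blood lines (Ines) take £216,000 each; half-blood lines (Joris and Idris) take £108,000 each.
Idris's share (£108,000) passes entirely to Eamon.
Ines's share (£216,000) passes entirely to Delphine.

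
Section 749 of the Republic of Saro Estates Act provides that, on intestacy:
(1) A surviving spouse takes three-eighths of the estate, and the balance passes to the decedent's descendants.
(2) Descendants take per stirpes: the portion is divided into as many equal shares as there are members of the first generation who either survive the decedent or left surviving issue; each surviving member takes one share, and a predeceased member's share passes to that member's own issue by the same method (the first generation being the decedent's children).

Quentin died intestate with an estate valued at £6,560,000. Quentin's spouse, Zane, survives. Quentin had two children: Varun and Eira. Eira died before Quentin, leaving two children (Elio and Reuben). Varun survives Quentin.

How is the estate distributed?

Zane: £2,460,000; Varun: £2,050,000; Elio: £1,025,000; Reuben: £1,025,000

Zane takes three-eighths of £6,560,000 = £2,460,000. The remaining £4,100,000 passes to the descendants.
The descendants' portion (£4,100,000) is divided into 2 shares of £2,050,000: Varun takes £2,050,000; Eira's £2,050,000 share passes to Eira's issue.
Eira's share (£2,050,000) is divided into 2 shares of £1,025,000: Elio and Reuben each take £1,025,000.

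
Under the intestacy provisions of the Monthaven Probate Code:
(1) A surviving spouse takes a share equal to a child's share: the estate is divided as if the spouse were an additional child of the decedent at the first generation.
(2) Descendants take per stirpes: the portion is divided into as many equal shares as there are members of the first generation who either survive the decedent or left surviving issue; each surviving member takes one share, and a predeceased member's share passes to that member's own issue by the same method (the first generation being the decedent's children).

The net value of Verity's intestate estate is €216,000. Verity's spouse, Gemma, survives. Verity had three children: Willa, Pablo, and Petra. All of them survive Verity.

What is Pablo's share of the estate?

Pablo receives €54,000.

The spouse counts as an additional share at the children's level, so there are 4 primary shares of €54,000. Gemma takes one such share (€54,000).
The children's combined portion (€162,000) is divided into 3 shares of €54,000: Willa, Pablo, and Petra each take €54,000.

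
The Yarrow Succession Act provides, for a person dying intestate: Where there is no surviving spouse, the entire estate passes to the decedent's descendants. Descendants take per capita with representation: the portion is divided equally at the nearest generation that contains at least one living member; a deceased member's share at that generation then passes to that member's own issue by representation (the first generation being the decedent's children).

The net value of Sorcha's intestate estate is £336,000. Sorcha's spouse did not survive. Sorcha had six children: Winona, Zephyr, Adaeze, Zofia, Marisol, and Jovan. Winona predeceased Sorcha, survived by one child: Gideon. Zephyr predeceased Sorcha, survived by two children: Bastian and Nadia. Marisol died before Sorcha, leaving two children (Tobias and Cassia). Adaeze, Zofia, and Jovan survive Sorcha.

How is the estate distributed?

The entire £336,000 passes to the descendants.
That amount (£336,000) is divided into 6 shares of £56,000: Adaeze, Zofia, and Jovan each take £56,000; Winona's £56,000 share passes to Winona's issue; Zephyr's £56,000 share passes to Zephyr's issue; Marisol's £56,000 share passes to Marisol's issue.
Winona's share (£56,000) passes entirely to Gideon.
Zephyr's share (£56,000) is divided into 2 shares of £28,000: Bastian and Nadia each take £28,000.
Marisol's share (£56,000) is divided into 2 shares of £28,000: Tobias and Cassia each take £28,000.

Gideon: £56,000; Bastian: £28,000; Nadia: £28,000; Adaeze: £56,000; Zofia: £56,000; Tobias: £28,000; Cassia: £28,000; Jovan: £56,000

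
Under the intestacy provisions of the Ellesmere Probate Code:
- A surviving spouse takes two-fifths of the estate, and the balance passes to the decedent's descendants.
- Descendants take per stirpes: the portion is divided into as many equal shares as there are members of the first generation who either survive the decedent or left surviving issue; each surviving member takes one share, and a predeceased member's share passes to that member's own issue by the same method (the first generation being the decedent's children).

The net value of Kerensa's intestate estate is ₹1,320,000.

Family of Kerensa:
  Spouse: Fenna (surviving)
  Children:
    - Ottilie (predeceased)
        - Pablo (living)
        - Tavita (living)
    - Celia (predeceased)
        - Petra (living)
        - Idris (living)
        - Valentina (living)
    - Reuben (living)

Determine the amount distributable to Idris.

Idris receives ₹88,000.

Fenna takes two-fifths of ₹1,320,000 = ₹528,000. The remaining ₹792,000 passes to the descendants.
The descendants' portion (₹792,000) is divided into 3 shares of ₹264,000: Reuben takes ₹264,000; Ottilie's ₹264,000 share passes to Ottilie's issue; Celia's ₹264,000 share passes to Celia's issue.
Ottilie's share (₹264,000) is divided into 2 shares of ₹132,000: Pablo and Tavita each take ₹132,000.
Celia's share (₹264,000) is divided into 3 shares of ₹88,000: Petra, Idris, and Valentina each take ₹88,000.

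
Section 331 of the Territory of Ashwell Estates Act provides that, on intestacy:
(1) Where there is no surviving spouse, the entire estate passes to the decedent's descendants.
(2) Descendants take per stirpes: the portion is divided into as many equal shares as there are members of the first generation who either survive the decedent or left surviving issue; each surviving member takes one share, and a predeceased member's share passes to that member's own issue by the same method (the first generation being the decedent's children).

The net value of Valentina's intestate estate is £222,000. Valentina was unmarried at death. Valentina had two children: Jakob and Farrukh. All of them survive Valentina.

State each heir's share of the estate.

Jakob: £111,000; Farrukh: £111,000

The entire £222,000 passes to the descendants.
That amount (£222,000) is divided into 2 shares of £111,000: Jakob and Farrukh each take £111,000.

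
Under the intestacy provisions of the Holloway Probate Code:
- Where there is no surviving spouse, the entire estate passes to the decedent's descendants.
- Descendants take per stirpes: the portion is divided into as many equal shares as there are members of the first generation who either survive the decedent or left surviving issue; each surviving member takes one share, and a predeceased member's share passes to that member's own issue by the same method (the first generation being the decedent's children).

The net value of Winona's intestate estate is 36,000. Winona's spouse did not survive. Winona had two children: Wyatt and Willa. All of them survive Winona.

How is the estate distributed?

Wyatt: 18,000; Willa: 18,000

The entire 36,000 passes to the descendants.
That amount (36,000) is divided into 2 shares of 18,000: Wyatt and Willa each take 18,000.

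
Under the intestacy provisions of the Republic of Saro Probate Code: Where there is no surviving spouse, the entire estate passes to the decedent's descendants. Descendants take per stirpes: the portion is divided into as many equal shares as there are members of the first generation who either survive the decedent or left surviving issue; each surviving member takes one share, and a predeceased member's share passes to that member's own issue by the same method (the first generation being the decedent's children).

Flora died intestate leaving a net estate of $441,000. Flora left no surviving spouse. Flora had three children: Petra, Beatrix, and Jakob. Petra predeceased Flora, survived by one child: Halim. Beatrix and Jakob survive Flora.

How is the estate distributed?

Halim: $147,000; Beatrix: $147,000; Jakob: $147,000

The entire $441,000 passes to the descendants.
That amount ($441,000) is divided into 3 shares of $147,000: Beatrix and Jakob each take $147,000; Petra's $147,000 share passes to Petra's issue.
Petra's share ($147,000) passes entirely to Halim.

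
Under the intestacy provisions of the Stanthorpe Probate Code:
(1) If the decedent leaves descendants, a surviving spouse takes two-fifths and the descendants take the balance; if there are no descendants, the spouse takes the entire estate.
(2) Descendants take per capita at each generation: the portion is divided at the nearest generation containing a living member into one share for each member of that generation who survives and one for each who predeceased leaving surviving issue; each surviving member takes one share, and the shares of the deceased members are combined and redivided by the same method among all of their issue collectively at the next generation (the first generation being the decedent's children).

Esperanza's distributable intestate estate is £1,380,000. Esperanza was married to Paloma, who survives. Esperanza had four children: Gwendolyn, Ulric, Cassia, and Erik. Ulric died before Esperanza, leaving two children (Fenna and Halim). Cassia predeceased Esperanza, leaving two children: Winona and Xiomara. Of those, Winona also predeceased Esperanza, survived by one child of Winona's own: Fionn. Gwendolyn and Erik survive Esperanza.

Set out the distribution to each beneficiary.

Paloma takes two-fifths of £1,380,000 = £552,000. The remaining £828,000 passes to the descendants.
The descendants' portion (£828,000) is divided at the children's generation into 4 shares of £207,000. Gwendolyn and Erik each take £207,000. The 2 shares of the deceased (Ulric and Cassia) are combined into a pool of £414,000.
That pool (£414,000) is divided at the grandchildren's generation into 4 shares of £103,500. Fenna, Halim, and Xiomara each take £103,500. The remaining share for the deceased Winona (£103,500) is carried to the next generation.
That pool (£103,500) passes entirely to Fionn, the sole taker at the great-grandchildren's generation.

Paloma: £552,000; Gwendolyn: £207,000; Fenna: £103,500; Halim: £103,500; Fionn: £103,500; Xiomara: £103,500; Erik: £207,000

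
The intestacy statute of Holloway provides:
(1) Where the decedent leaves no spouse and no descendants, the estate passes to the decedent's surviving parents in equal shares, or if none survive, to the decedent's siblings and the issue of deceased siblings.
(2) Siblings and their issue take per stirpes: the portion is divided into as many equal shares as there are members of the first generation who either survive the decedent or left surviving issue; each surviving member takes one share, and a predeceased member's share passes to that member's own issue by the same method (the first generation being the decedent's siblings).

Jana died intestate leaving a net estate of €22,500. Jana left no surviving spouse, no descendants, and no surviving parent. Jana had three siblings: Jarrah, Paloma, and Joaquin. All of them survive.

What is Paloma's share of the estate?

Paloma receives €7,500.

The entire €22,500 passes to the siblings and their issue.
That amount (€22,500) is divided into 3 shares of €7,500: Jarrah, Paloma, and Joaquin each take €7,500.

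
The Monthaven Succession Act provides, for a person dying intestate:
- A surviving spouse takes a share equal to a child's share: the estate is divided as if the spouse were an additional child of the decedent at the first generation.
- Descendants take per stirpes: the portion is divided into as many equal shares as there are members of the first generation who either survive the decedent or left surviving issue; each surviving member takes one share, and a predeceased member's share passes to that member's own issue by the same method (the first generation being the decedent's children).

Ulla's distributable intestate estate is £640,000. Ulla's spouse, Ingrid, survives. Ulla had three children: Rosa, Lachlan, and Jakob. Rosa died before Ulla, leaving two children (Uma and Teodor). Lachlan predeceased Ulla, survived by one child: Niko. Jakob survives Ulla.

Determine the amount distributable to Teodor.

The spouse counts as an additional share at the children's level, so there are 4 primary shares of £160,000. Ingrid takes one such share (£160,000).
The children's combined portion (£480,000) is divided into 3 shares of £160,000: Jakob takes £160,000; Rosa's £160,000 share passes to Rosa's issue; Lachlan's £160,000 share passes to Lachlan's issue.
Rosa's share (£160,000) is divided into 2 shares of £80,000: Uma and Teodor each take £80,000.
Lachlan's share (£160,000) passes entirely to Niko.

Teodor receives £80,000.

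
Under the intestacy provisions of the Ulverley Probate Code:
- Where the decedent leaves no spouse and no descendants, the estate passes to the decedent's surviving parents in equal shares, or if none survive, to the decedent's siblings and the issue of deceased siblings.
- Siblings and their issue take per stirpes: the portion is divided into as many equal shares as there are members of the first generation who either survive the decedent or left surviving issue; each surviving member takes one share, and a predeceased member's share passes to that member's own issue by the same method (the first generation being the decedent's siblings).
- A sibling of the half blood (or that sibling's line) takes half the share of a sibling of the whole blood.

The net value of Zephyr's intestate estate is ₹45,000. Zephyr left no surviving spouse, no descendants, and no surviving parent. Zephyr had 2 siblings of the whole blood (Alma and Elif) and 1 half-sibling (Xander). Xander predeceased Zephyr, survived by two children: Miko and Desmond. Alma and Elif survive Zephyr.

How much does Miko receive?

Miko receives ₹4,500.

The entire ₹45,000 passes to the siblings and their issue.
Counting each half-blood sibling's line as half a unit, there are 5/2 units in ₹45,000, so one unit is ₹18,000. Whole-blood lines (Alma and Elif) take ₹18,000 each; half-blood lines (Xander) take ₹9,000 each.
Xander's share (₹9,000) is divided into 2 shares of ₹4,500: Miko and Desmond each take ₹4,500.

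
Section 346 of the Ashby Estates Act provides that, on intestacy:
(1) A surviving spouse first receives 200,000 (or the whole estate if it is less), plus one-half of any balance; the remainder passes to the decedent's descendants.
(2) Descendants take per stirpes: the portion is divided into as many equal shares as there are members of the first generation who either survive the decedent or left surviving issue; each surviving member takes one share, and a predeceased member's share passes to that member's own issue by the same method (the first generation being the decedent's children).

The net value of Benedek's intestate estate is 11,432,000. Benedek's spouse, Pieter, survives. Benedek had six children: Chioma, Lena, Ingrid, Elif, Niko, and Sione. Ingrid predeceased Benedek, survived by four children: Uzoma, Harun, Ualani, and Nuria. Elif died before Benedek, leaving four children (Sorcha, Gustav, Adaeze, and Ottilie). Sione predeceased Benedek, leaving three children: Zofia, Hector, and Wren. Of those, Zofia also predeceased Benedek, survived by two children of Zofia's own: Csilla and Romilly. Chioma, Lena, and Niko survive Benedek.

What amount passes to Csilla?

Csilla receives 156,000.

Pieter first takes 200,000, leaving a balance of 11,232,000. Pieter then takes one-half of the balance (5,616,000), for a total of 5,816,000. The remaining 5,616,000 passes to the descendants.
The descendants' portion (5,616,000) is divided into 6 shares of 936,000: Chioma, Lena, and Niko each take 936,000; Ingrid's 936,000 share passes to Ingrid's issue; Elif's 936,000 share passes to Elif's issue; Sione's 936,000 share passes to Sione's issue.
Ingrid's share (936,000) is divided into 4 shares of 234,000: Uzoma, Harun, Ualani, and Nuria each take 234,000.
Elif's share (936,000) is divided into 4 shares of 234,000: Sorcha, Gustav, Adaeze, and Ottilie each take 234,000.
Sione's share (936,000) is divided into 3 shares of 312,000: Hector and Wren each take 312,000; Zofia's 312,000 share passes to Zofia's issue.
Zofia's share (312,000) is divided into 2 shares of 156,000: Csilla and Romilly each take 156,000.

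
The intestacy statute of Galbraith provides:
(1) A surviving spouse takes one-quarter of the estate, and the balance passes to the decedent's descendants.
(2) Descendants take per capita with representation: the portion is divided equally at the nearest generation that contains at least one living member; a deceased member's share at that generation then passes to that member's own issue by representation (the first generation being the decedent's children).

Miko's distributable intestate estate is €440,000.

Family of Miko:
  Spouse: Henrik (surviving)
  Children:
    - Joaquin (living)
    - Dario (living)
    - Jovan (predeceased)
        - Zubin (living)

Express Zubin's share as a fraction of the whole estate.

Henrik takes one-quarter of €440,000 = €110,000. The remaining €330,000 passes to the descendants.
The descendants' portion (€330,000) is divided into 3 shares of €110,000: Joaquin and Dario each take €110,000; Jovan's €110,000 share passes to Jovan's issue.
Jovan's share (€110,000) passes entirely to Zubin.

Zubin receives 1/4 of the estate.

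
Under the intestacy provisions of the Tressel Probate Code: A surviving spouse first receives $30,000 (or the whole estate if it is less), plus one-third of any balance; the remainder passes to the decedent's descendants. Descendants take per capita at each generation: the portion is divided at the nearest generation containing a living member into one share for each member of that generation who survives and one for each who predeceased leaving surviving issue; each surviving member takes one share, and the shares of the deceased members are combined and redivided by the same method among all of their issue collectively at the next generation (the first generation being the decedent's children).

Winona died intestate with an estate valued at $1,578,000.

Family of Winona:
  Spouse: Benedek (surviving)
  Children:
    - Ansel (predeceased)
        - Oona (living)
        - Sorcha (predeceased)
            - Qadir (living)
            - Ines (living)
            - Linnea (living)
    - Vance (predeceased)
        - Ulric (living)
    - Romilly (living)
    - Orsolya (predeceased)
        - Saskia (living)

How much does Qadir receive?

Benedek first takes $30,000, leaving a balance of $1,548,000. Benedek then takes one-third of the balance ($516,000), for a total of $546,000. The remaining $1,032,000 passes to the descendants.
The descendants' portion ($1,032,000) is divided at the children's generation into 4 shares of $258,000. Romilly takes $258,000. The 3 shares of the deceased (Ansel, Vance, and Orsolya) are combined into a pool of $774,000.
That pool ($774,000) is divided at the grandchildren's generation into 4 shares of $193,500. Oona, Ulric, and Saskia each take $193,500. The remaining share for the deceased Sorcha ($193,500) is carried to the next generation.
That pool ($193,500) is divided at the great-grandchildren's generation equally among Qadir, Ines, and Linnea: $64,500 each.

Qadir receives $64,500.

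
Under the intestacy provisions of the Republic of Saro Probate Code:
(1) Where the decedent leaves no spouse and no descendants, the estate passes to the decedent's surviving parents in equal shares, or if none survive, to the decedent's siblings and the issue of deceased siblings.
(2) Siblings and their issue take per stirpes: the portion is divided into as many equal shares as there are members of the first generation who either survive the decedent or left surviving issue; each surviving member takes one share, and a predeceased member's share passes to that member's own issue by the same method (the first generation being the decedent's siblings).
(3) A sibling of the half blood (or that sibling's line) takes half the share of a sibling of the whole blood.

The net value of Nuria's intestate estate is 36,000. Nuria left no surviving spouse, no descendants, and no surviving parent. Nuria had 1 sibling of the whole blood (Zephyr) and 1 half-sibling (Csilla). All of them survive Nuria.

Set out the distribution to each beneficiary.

The entire 36,000 passes to the siblings and their issue.
Counting each half-blood sibling's line as half a unit, there are 3/2 units in 36,000, so one unit is 24,000. Whole-blood lines (Zephyr) take 24,000 each; half-blood lines (Csilla) take 12,000 each.

Csilla: 12,000; Zephyr: 24,000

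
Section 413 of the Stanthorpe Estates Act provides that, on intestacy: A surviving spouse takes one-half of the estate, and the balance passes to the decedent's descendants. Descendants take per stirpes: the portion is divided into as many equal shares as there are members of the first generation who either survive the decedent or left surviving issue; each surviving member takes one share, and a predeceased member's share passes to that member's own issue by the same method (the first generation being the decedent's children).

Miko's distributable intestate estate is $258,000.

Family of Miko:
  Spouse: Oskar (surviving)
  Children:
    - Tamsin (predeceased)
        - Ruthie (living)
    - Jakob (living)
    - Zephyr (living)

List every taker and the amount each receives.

Oskar: $129,000; Ruthie: $43,000; Jakob: $43,000; Zephyr: $43,000

Oskar takes one-half of $258,000 = $129,000. The remaining $129,000 passes to the descendants.
The descendants' portion ($129,000) is divided into 3 shares of $43,000: Jakob and Zephyr each take $43,000; Tamsin's $43,000 share passes to Tamsin's issue.
Tamsin's share ($43,000) passes entirely to Ruthie.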